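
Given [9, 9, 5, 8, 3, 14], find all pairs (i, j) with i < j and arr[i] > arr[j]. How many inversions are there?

Finding inversions in [9, 9, 5, 8, 3, 14]:

(0, 2): arr[0]=9 > arr[2]=5
(0, 3): arr[0]=9 > arr[3]=8
(0, 4): arr[0]=9 > arr[4]=3
(1, 2): arr[1]=9 > arr[2]=5
(1, 3): arr[1]=9 > arr[3]=8
(1, 4): arr[1]=9 > arr[4]=3
(2, 4): arr[2]=5 > arr[4]=3
(3, 4): arr[3]=8 > arr[4]=3

Total inversions: 8

The array has 8 inversion(s): (0,2), (0,3), (0,4), (1,2), (1,3), (1,4), (2,4), (3,4). Each pair (i,j) satisfies i < j and arr[i] > arr[j].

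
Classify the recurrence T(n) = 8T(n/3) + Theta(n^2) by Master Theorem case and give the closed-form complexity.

Master Theorem for T(n) = 8T(n/3) + O(n^2):

a = 8, b = 3, c = 2
log_b(a) = log_3(8) = 1.8928

Case 3: c = 2 > log_3(8) = 1.8928
T(n) = O(n^2) = O(n^2)

For T(n) = 8T(n/3) + O(n^2): log_3(8) = 1.8928. This is Case 3 of the Master Theorem (c > log_b(a), work dominated by root), giving O(n^2).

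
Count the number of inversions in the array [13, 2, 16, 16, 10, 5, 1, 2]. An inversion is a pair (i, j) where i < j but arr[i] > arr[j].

Finding inversions in [13, 2, 16, 16, 10, 5, 1, 2]:

(0, 1): arr[0]=13 > arr[1]=2
(0, 4): arr[0]=13 > arr[4]=10
(0, 5): arr[0]=13 > arr[5]=5
(0, 6): arr[0]=13 > arr[6]=1
(0, 7): arr[0]=13 > arr[7]=2
(1, 6): arr[1]=2 > arr[6]=1
(2, 4): arr[2]=16 > arr[4]=10
(2, 5): arr[2]=16 > arr[5]=5
(2, 6): arr[2]=16 > arr[6]=1
(2, 7): arr[2]=16 > arr[7]=2
(3, 4): arr[3]=16 > arr[4]=10
(3, 5): arr[3]=16 > arr[5]=5
(3, 6): arr[3]=16 > arr[6]=1
(3, 7): arr[3]=16 > arr[7]=2
(4, 5): arr[4]=10 > arr[5]=5
(4, 6): arr[4]=10 > arr[6]=1
(4, 7): arr[4]=10 > arr[7]=2
(5, 6): arr[5]=5 > arr[6]=1
(5, 7): arr[5]=5 > arr[7]=2

Total inversions: 19

The array has 19 inversion(s): (0,1), (0,4), (0,5), (0,6), (0,7), (1,6), (2,4), (2,5), (2,6), (2,7), (3,4), (3,5), (3,6), (3,7), (4,5), (4,6), (4,7), (5,6), (5,7). Each pair (i,j) satisfies i < j and arr[i] > arr[j].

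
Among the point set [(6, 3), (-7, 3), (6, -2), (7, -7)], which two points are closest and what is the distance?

Computing all pairwise distances among 4 points:

d((6, 3), (-7, 3)) = 13.0
d((6, 3), (6, -2)) = 5.0 <-- minimum
d((6, 3), (7, -7)) = 10.0499
d((-7, 3), (6, -2)) = 13.9284
d((-7, 3), (7, -7)) = 17.2047
d((6, -2), (7, -7)) = 5.099

Closest pair: (6, 3) and (6, -2) with distance 5.0

The closest pair is (6, 3) and (6, -2) with Euclidean distance 5.0. For 4 points, brute-force pairwise comparison is shown above. For large n, the divide-and-conquer algorithm (sort by x, recurse on halves, check the dividing strip) achieves O(n log n).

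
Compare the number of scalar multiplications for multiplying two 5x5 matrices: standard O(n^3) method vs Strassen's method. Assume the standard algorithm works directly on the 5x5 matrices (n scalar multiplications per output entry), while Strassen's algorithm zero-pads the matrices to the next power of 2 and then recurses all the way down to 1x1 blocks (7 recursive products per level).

Matrix multiplication for 5x5 matrices:

Strassen's algorithm requires power-of-2 dimensions. Pad 5x5 to 8x8 (next power of 2).

Standard algorithm: 5^3 = 125 multiplications
Strassen's algorithm: 7^(log2(8)) = 7^3 = 343 multiplications
Difference: 125 - 343 = -218 (Strassen uses MORE here due to padding overhead — for small or just-over-power-of-2 n, padding can outweigh the per-level savings)

Standard: 125 multiplications (5^3). Strassen: 343 multiplications (7^3, after padding to 8x8). Strassen reduces 8 recursive multiplications to 7 at each level.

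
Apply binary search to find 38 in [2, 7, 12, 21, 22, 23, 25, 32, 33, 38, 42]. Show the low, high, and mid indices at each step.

Binary search for 38 in [2, 7, 12, 21, 22, 23, 25, 32, 33, 38, 42]:

lo=0, hi=10, mid=5, arr[mid]=23 -> 23 < 38, search right half
lo=6, hi=10, mid=8, arr[mid]=33 -> 33 < 38, search right half
lo=9, hi=10, mid=9, arr[mid]=38 -> Found target at index 9!

Binary search finds 38 at index 9 after 3 comparisons. The search repeatedly halves the search space by comparing with the middle element.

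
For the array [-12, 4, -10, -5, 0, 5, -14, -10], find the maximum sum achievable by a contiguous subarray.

Using Kadane's algorithm on [-12, 4, -10, -5, 0, 5, -14, -10]:

Scanning through the array:
Position 1 (value 4): max_ending_here = 4, max_so_far = 4
Position 2 (value -10): max_ending_here = -6, max_so_far = 4
Position 3 (value -5): max_ending_here = -5, max_so_far = 4
Position 4 (value 0): max_ending_here = 0, max_so_far = 4
Position 5 (value 5): max_ending_here = 5, max_so_far = 5
Position 6 (value -14): max_ending_here = -9, max_so_far = 5
Position 7 (value -10): max_ending_here = -10, max_so_far = 5

Maximum subarray: [0, 5]
Maximum sum: 5

The maximum subarray is [0, 5] with sum 5. This subarray runs from index 4 to index 5.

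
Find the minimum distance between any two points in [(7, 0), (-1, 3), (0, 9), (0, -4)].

Computing all pairwise distances among 4 points:

d((7, 0), (-1, 3)) = 8.544
d((7, 0), (0, 9)) = 11.4018
d((7, 0), (0, -4)) = 8.0623
d((-1, 3), (0, 9)) = 6.0828 <-- minimum
d((-1, 3), (0, -4)) = 7.0711
d((0, 9), (0, -4)) = 13.0

Closest pair: (-1, 3) and (0, 9) with distance 6.0828

The closest pair is (-1, 3) and (0, 9) with Euclidean distance 6.0828. For 4 points, brute-force pairwise comparison is shown above. For large n, the divide-and-conquer algorithm (sort by x, recurse on halves, check the dividing strip) achieves O(n log n).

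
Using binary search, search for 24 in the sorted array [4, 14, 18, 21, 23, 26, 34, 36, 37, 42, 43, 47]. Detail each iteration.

Binary search for 24 in [4, 14, 18, 21, 23, 26, 34, 36, 37, 42, 43, 47]:

lo=0, hi=11, mid=5, arr[mid]=26 -> 26 > 24, search left half
lo=0, hi=4, mid=2, arr[mid]=18 -> 18 < 24, search right half
lo=3, hi=4, mid=3, arr[mid]=21 -> 21 < 24, search right half
lo=4, hi=4, mid=4, arr[mid]=23 -> 23 < 24, search right half
lo=5 > hi=4, target 24 not found

Binary search determines that 24 is not in the array after 4 comparisons. The search space was exhausted without finding the target.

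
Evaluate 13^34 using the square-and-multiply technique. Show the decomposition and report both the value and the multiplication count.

Computing 13^34 by squaring (build up from 13^1; each line after the first costs one multiplication):

13^1 = 13
13^2 = (13^1)^2 = 13^2 = 169
13^4 = (13^2)^2 = 169^2 = 28561
13^8 = (13^4)^2 = 28561^2 = 815730721
13^16 = (13^8)^2 = 815730721^2 = 665416609183179841
13^17 = 13 * 13^16 = 13 * 665416609183179841 = 8650415919381337933
13^34 = (13^17)^2 = 8650415919381337933^2 = 74829695578286078013428929473144712489

Result: 74829695578286078013428929473144712489
Multiplications needed: 6 (6 lines after 13^1)

13^34 = 74829695578286078013428929473144712489. Using exponentiation by squaring, this requires 6 multiplications. The key idea: if the exponent is even, square the half-power; if odd, multiply by the base once.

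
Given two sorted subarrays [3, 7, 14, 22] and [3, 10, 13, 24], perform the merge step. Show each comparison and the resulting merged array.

Merging process:

Compare 3 vs 3: take 3 from left. Merged: [3]
Compare 7 vs 3: take 3 from right. Merged: [3, 3]
Compare 7 vs 10: take 7 from left. Merged: [3, 3, 7]
Compare 14 vs 10: take 10 from right. Merged: [3, 3, 7, 10]
Compare 14 vs 13: take 13 from right. Merged: [3, 3, 7, 10, 13]
Compare 14 vs 24: take 14 from left. Merged: [3, 3, 7, 10, 13, 14]
Compare 22 vs 24: take 22 from left. Merged: [3, 3, 7, 10, 13, 14, 22]
Append remaining from right: [24]. Merged: [3, 3, 7, 10, 13, 14, 22, 24]

Final merged array: [3, 3, 7, 10, 13, 14, 22, 24]
Total comparisons: 7

The merged array is [3, 3, 7, 10, 13, 14, 22, 24], requiring 7 comparisons. The merge step runs in O(n) time where n is the total number of elements.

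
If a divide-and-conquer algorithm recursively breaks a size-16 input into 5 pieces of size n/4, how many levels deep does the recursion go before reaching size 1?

For divide and conquer with division factor 4:

Problem sizes at each level:
Level 0: 16
Level 1: 4
Level 2: 1

The root is level 0 and the size-1 base case is level 2 (the tree spans levels 0 through 2, i.e. 3 levels counting the root), so the depth is the number of divisions: log_4(16) = 2

The recursion tree depth is log_4(16) = 2. At each level, the problem size is divided by 4, so it takes 2 divisions to reduce to a base case of size 1. The algorithm makes 5 recursive calls at each level.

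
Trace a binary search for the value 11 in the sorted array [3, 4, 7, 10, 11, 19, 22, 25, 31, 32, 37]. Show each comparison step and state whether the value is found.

Binary search for 11 in [3, 4, 7, 10, 11, 19, 22, 25, 31, 32, 37]:

lo=0, hi=10, mid=5, arr[mid]=19 -> 19 > 11, search left half
lo=0, hi=4, mid=2, arr[mid]=7 -> 7 < 11, search right half
lo=3, hi=4, mid=3, arr[mid]=10 -> 10 < 11, search right half
lo=4, hi=4, mid=4, arr[mid]=11 -> Found target at index 4!

Binary search finds 11 at index 4 after 4 comparisons. The search repeatedly halves the search space by comparing with the middle element.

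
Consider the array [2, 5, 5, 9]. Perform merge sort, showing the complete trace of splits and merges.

Merge sort trace:

Split: [2, 5, 5, 9] -> [2, 5] and [5, 9]
  Split: [2, 5] -> [2] and [5]
  Merge: [2] + [5] -> [2, 5]
  Split: [5, 9] -> [5] and [9]
  Merge: [5] + [9] -> [5, 9]
Merge: [2, 5] + [5, 9] -> [2, 5, 5, 9]

Final sorted array: [2, 5, 5, 9]

The merge sort proceeds by recursively splitting the array and merging sorted halves.
After all merges, the sorted array is [2, 5, 5, 9].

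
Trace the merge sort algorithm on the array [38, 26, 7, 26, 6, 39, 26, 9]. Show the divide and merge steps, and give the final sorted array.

Merge sort trace:

Split: [38, 26, 7, 26, 6, 39, 26, 9] -> [38, 26, 7, 26] and [6, 39, 26, 9]
  Split: [38, 26, 7, 26] -> [38, 26] and [7, 26]
    Split: [38, 26] -> [38] and [26]
    Merge: [38] + [26] -> [26, 38]
    Split: [7, 26] -> [7] and [26]
    Merge: [7] + [26] -> [7, 26]
  Merge: [26, 38] + [7, 26] -> [7, 26, 26, 38]
  Split: [6, 39, 26, 9] -> [6, 39] and [26, 9]
    Split: [6, 39] -> [6] and [39]
    Merge: [6] + [39] -> [6, 39]
    Split: [26, 9] -> [26] and [9]
    Merge: [26] + [9] -> [9, 26]
  Merge: [6, 39] + [9, 26] -> [6, 9, 26, 39]
Merge: [7, 26, 26, 38] + [6, 9, 26, 39] -> [6, 7, 9, 26, 26, 26, 38, 39]

Final sorted array: [6, 7, 9, 26, 26, 26, 38, 39]

The merge sort proceeds by recursively splitting the array and merging sorted halves.
After all merges, the sorted array is [6, 7, 9, 26, 26, 26, 38, 39].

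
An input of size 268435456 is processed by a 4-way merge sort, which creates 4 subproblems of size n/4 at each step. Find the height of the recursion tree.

For divide and conquer with division factor 4:

Problem sizes at each level:
Level 0: 268435456
Level 1: 67108864
Level 2: 16777216
Level 3: 4194304
Level 4: 1048576
Level 5: 262144
Level 6: 65536
Level 7: 16384
Level 8: 4096
Level 9: 1024
Level 10: 256
Level 11: 64
Level 12: 16
Level 13: 4
Level 14: 1

The root is level 0 and the size-1 base case is level 14 (the tree spans levels 0 through 14, i.e. 15 levels counting the root), so the depth is the number of divisions: log_4(268435456) = 14

The recursion tree depth is log_4(268435456) = 14. At each level, the problem size is divided by 4, so it takes 14 divisions to reduce to a base case of size 1. The algorithm makes 4 recursive calls at each level.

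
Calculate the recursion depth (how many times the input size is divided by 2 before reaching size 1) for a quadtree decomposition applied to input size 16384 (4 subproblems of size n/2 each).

For divide and conquer with division factor 2:

Problem sizes at each level:
Level 0: 16384
Level 1: 8192
Level 2: 4096
Level 3: 2048
Level 4: 1024
Level 5: 512
Level 6: 256
Level 7: 128
Level 8: 64
Level 9: 32
Level 10: 16
Level 11: 8
Level 12: 4
Level 13: 2
Level 14: 1

The root is level 0 and the size-1 base case is level 14 (the tree spans levels 0 through 14, i.e. 15 levels counting the root), so the depth is the number of divisions: log_2(16384) = 14

The recursion tree depth is log_2(16384) = 14. At each level, the problem size is divided by 2, so it takes 14 divisions to reduce to a base case of size 1. The algorithm makes 4 recursive calls at each level.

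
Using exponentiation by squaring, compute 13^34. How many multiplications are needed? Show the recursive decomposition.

Computing 13^34 by squaring (build up from 13^1; each line after the first costs one multiplication):

13^1 = 13
13^2 = (13^1)^2 = 13^2 = 169
13^4 = (13^2)^2 = 169^2 = 28561
13^8 = (13^4)^2 = 28561^2 = 815730721
13^16 = (13^8)^2 = 815730721^2 = 665416609183179841
13^17 = 13 * 13^16 = 13 * 665416609183179841 = 8650415919381337933
13^34 = (13^17)^2 = 8650415919381337933^2 = 74829695578286078013428929473144712489

Result: 74829695578286078013428929473144712489
Multiplications needed: 6 (6 lines after 13^1)

13^34 = 74829695578286078013428929473144712489. Using exponentiation by squaring, this requires 6 multiplications. The key idea: if the exponent is even, square the half-power; if odd, multiply by the base once.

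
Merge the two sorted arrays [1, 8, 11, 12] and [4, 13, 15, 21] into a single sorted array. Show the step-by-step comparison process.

Merging process:

Compare 1 vs 4: take 1 from left. Merged: [1]
Compare 8 vs 4: take 4 from right. Merged: [1, 4]
Compare 8 vs 13: take 8 from left. Merged: [1, 4, 8]
Compare 11 vs 13: take 11 from left. Merged: [1, 4, 8, 11]
Compare 12 vs 13: take 12 from left. Merged: [1, 4, 8, 11, 12]
Append remaining from right: [13, 15, 21]. Merged: [1, 4, 8, 11, 12, 13, 15, 21]

Final merged array: [1, 4, 8, 11, 12, 13, 15, 21]
Total comparisons: 5

The merged array is [1, 4, 8, 11, 12, 13, 15, 21], requiring 5 comparisons. The merge step runs in O(n) time where n is the total number of elements.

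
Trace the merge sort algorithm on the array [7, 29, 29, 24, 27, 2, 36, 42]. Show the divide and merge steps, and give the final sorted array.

Merge sort trace:

Split: [7, 29, 29, 24, 27, 2, 36, 42] -> [7, 29, 29, 24] and [27, 2, 36, 42]
  Split: [7, 29, 29, 24] -> [7, 29] and [29, 24]
    Split: [7, 29] -> [7] and [29]
    Merge: [7] + [29] -> [7, 29]
    Split: [29, 24] -> [29] and [24]
    Merge: [29] + [24] -> [24, 29]
  Merge: [7, 29] + [24, 29] -> [7, 24, 29, 29]
  Split: [27, 2, 36, 42] -> [27, 2] and [36, 42]
    Split: [27, 2] -> [27] and [2]
    Merge: [27] + [2] -> [2, 27]
    Split: [36, 42] -> [36] and [42]
    Merge: [36] + [42] -> [36, 42]
  Merge: [2, 27] + [36, 42] -> [2, 27, 36, 42]
Merge: [7, 24, 29, 29] + [2, 27, 36, 42] -> [2, 7, 24, 27, 29, 29, 36, 42]

Final sorted array: [2, 7, 24, 27, 29, 29, 36, 42]

The merge sort proceeds by recursively splitting the array and merging sorted halves.
After all merges, the sorted array is [2, 7, 24, 27, 29, 29, 36, 42].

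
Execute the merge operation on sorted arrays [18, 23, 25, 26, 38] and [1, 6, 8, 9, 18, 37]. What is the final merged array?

Merging process:

Compare 18 vs 1: take 1 from right. Merged: [1]
Compare 18 vs 6: take 6 from right. Merged: [1, 6]
Compare 18 vs 8: take 8 from right. Merged: [1, 6, 8]
Compare 18 vs 9: take 9 from right. Merged: [1, 6, 8, 9]
Compare 18 vs 18: take 18 from left. Merged: [1, 6, 8, 9, 18]
Compare 23 vs 18: take 18 from right. Merged: [1, 6, 8, 9, 18, 18]
Compare 23 vs 37: take 23 from left. Merged: [1, 6, 8, 9, 18, 18, 23]
Compare 25 vs 37: take 25 from left. Merged: [1, 6, 8, 9, 18, 18, 23, 25]
Compare 26 vs 37: take 26 from left. Merged: [1, 6, 8, 9, 18, 18, 23, 25, 26]
Compare 38 vs 37: take 37 from right. Merged: [1, 6, 8, 9, 18, 18, 23, 25, 26, 37]
Append remaining from left: [38]. Merged: [1, 6, 8, 9, 18, 18, 23, 25, 26, 37, 38]

Final merged array: [1, 6, 8, 9, 18, 18, 23, 25, 26, 37, 38]
Total comparisons: 10

The merged array is [1, 6, 8, 9, 18, 18, 23, 25, 26, 37, 38], requiring 10 comparisons. The merge step runs in O(n) time where n is the total number of elements.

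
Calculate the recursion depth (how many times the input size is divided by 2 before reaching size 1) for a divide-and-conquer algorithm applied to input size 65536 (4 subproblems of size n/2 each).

For divide and conquer with division factor 2:

Problem sizes at each level:
Level 0: 65536
Level 1: 32768
Level 2: 16384
Level 3: 8192
Level 4: 4096
Level 5: 2048
Level 6: 1024
Level 7: 512
Level 8: 256
Level 9: 128
Level 10: 64
Level 11: 32
Level 12: 16
Level 13: 8
Level 14: 4
Level 15: 2
Level 16: 1

The root is level 0 and the size-1 base case is level 16 (the tree spans levels 0 through 16, i.e. 17 levels counting the root), so the depth is the number of divisions: log_2(65536) = 16

The recursion tree depth is log_2(65536) = 16. At each level, the problem size is divided by 2, so it takes 16 divisions to reduce to a base case of size 1. The algorithm makes 4 recursive calls at each level.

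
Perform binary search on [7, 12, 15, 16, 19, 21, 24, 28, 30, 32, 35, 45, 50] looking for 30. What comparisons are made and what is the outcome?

Binary search for 30 in [7, 12, 15, 16, 19, 21, 24, 28, 30, 32, 35, 45, 50]:

lo=0, hi=12, mid=6, arr[mid]=24 -> 24 < 30, search right half
lo=7, hi=12, mid=9, arr[mid]=32 -> 32 > 30, search left half
lo=7, hi=8, mid=7, arr[mid]=28 -> 28 < 30, search right half
lo=8, hi=8, mid=8, arr[mid]=30 -> Found target at index 8!

Binary search finds 30 at index 8 after 4 comparisons. The search repeatedly halves the search space by comparing with the middle element.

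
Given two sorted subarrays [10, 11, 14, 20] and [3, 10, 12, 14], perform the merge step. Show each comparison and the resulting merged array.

Merging process:

Compare 10 vs 3: take 3 from right. Merged: [3]
Compare 10 vs 10: take 10 from left. Merged: [3, 10]
Compare 11 vs 10: take 10 from right. Merged: [3, 10, 10]
Compare 11 vs 12: take 11 from left. Merged: [3, 10, 10, 11]
Compare 14 vs 12: take 12 from right. Merged: [3, 10, 10, 11, 12]
Compare 14 vs 14: take 14 from left. Merged: [3, 10, 10, 11, 12, 14]
Compare 20 vs 14: take 14 from right. Merged: [3, 10, 10, 11, 12, 14, 14]
Append remaining from left: [20]. Merged: [3, 10, 10, 11, 12, 14, 14, 20]

Final merged array: [3, 10, 10, 11, 12, 14, 14, 20]
Total comparisons: 7

The merged array is [3, 10, 10, 11, 12, 14, 14, 20], requiring 7 comparisons. The merge step runs in O(n) time where n is the total number of elements.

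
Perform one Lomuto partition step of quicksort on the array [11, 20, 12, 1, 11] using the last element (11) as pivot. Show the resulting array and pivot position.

Lomuto partition with pivot = 11:

Initial array: [11, 20, 12, 1, 11]

arr[0]=11 <= 11: swap with position 0, array becomes [11, 20, 12, 1, 11]
arr[1]=20 > 11: no swap
arr[2]=12 > 11: no swap
arr[3]=1 <= 11: swap with position 1, array becomes [11, 1, 12, 20, 11]

Place pivot at position 2: [11, 1, 11, 20, 12]
Pivot position: 2

After partitioning with pivot 11, the array becomes [11, 1, 11, 20, 12]. The pivot is placed at index 2. All elements to the left of the pivot are <= 11, and all elements to the right are > 11.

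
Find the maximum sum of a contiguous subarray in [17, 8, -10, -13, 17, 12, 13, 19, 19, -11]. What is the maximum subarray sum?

Using Kadane's algorithm on [17, 8, -10, -13, 17, 12, 13, 19, 19, -11]:

Scanning through the array:
Position 1 (value 8): max_ending_here = 25, max_so_far = 25
Position 2 (value -10): max_ending_here = 15, max_so_far = 25
Position 3 (value -13): max_ending_here = 2, max_so_far = 25
Position 4 (value 17): max_ending_here = 19, max_so_far = 25
Position 5 (value 12): max_ending_here = 31, max_so_far = 31
Position 6 (value 13): max_ending_here = 44, max_so_far = 44
Position 7 (value 19): max_ending_here = 63, max_so_far = 63
Position 8 (value 19): max_ending_here = 82, max_so_far = 82
Position 9 (value -11): max_ending_here = 71, max_so_far = 82

Maximum subarray: [17, 8, -10, -13, 17, 12, 13, 19, 19]
Maximum sum: 82

The maximum subarray is [17, 8, -10, -13, 17, 12, 13, 19, 19] with sum 82. This subarray runs from index 0 to index 8.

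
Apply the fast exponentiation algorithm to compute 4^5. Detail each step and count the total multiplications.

Computing 4^5 by squaring (build up from 4^1; each line after the first costs one multiplication):

4^1 = 4
4^2 = (4^1)^2 = 4^2 = 16
4^4 = (4^2)^2 = 16^2 = 256
4^5 = 4 * 4^4 = 4 * 256 = 1024

Result: 1024
Multiplications needed: 3 (3 lines after 4^1)

4^5 = 1024. Using exponentiation by squaring, this requires 3 multiplications. The key idea: if the exponent is even, square the half-power; if odd, multiply by the base once.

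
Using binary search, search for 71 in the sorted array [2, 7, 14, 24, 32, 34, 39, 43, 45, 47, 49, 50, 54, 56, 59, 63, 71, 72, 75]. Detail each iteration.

Binary search for 71 in [2, 7, 14, 24, 32, 34, 39, 43, 45, 47, 49, 50, 54, 56, 59, 63, 71, 72, 75]:

lo=0, hi=18, mid=9, arr[mid]=47 -> 47 < 71, search right half
lo=10, hi=18, mid=14, arr[mid]=59 -> 59 < 71, search right half
lo=15, hi=18, mid=16, arr[mid]=71 -> Found target at index 16!

Binary search finds 71 at index 16 after 3 comparisons. The search repeatedly halves the search space by comparing with the middle element.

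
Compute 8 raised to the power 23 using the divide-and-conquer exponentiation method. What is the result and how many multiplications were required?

Computing 8^23 by squaring (build up from 8^1; each line after the first costs one multiplication):

8^1 = 8
8^2 = (8^1)^2 = 8^2 = 64
8^4 = (8^2)^2 = 64^2 = 4096
8^5 = 8 * 8^4 = 8 * 4096 = 32768
8^10 = (8^5)^2 = 32768^2 = 1073741824
8^11 = 8 * 8^10 = 8 * 1073741824 = 8589934592
8^22 = (8^11)^2 = 8589934592^2 = 73786976294838206464
8^23 = 8 * 8^22 = 8 * 73786976294838206464 = 590295810358705651712

Result: 590295810358705651712
Multiplications needed: 7 (7 lines after 8^1)

8^23 = 590295810358705651712. Using exponentiation by squaring, this requires 7 multiplications. The key idea: if the exponent is even, square the half-power; if odd, multiply by the base once.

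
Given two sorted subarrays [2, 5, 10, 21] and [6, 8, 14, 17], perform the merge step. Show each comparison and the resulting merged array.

Merging process:

Compare 2 vs 6: take 2 from left. Merged: [2]
Compare 5 vs 6: take 5 from left. Merged: [2, 5]
Compare 10 vs 6: take 6 from right. Merged: [2, 5, 6]
Compare 10 vs 8: take 8 from right. Merged: [2, 5, 6, 8]
Compare 10 vs 14: take 10 from left. Merged: [2, 5, 6, 8, 10]
Compare 21 vs 14: take 14 from right. Merged: [2, 5, 6, 8, 10, 14]
Compare 21 vs 17: take 17 from right. Merged: [2, 5, 6, 8, 10, 14, 17]
Append remaining from left: [21]. Merged: [2, 5, 6, 8, 10, 14, 17, 21]

Final merged array: [2, 5, 6, 8, 10, 14, 17, 21]
Total comparisons: 7

The merged array is [2, 5, 6, 8, 10, 14, 17, 21], requiring 7 comparisons. The merge step runs in O(n) time where n is the total number of elements.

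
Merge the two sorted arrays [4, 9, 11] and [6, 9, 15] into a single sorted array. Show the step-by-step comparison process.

Merging process:

Compare 4 vs 6: take 4 from left. Merged: [4]
Compare 9 vs 6: take 6 from right. Merged: [4, 6]
Compare 9 vs 9: take 9 from left. Merged: [4, 6, 9]
Compare 11 vs 9: take 9 from right. Merged: [4, 6, 9, 9]
Compare 11 vs 15: take 11 from left. Merged: [4, 6, 9, 9, 11]
Append remaining from right: [15]. Merged: [4, 6, 9, 9, 11, 15]

Final merged array: [4, 6, 9, 9, 11, 15]
Total comparisons: 5

The merged array is [4, 6, 9, 9, 11, 15], requiring 5 comparisons. The merge step runs in O(n) time where n is the total number of elements.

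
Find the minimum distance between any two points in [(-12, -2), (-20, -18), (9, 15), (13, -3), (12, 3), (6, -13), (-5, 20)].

Computing all pairwise distances among 7 points:

d((-12, -2), (-20, -18)) = 17.8885
d((-12, -2), (9, 15)) = 27.0185
d((-12, -2), (13, -3)) = 25.02
d((-12, -2), (12, 3)) = 24.5153
d((-12, -2), (6, -13)) = 21.095
d((-12, -2), (-5, 20)) = 23.0868
d((-20, -18), (9, 15)) = 43.9318
d((-20, -18), (13, -3)) = 36.2491
d((-20, -18), (12, 3)) = 38.2753
d((-20, -18), (6, -13)) = 26.4764
d((-20, -18), (-5, 20)) = 40.8534
d((9, 15), (13, -3)) = 18.4391
d((9, 15), (12, 3)) = 12.3693
d((9, 15), (6, -13)) = 28.1603
d((9, 15), (-5, 20)) = 14.8661
d((13, -3), (12, 3)) = 6.0828 <-- minimum
d((13, -3), (6, -13)) = 12.2066
d((13, -3), (-5, 20)) = 29.2062
d((12, 3), (6, -13)) = 17.088
d((12, 3), (-5, 20)) = 24.0416
d((6, -13), (-5, 20)) = 34.7851

Closest pair: (13, -3) and (12, 3) with distance 6.0828

The closest pair is (13, -3) and (12, 3) with Euclidean distance 6.0828. For 7 points, brute-force pairwise comparison is shown above. For large n, the divide-and-conquer algorithm (sort by x, recurse on halves, check the dividing strip) achieves O(n log n).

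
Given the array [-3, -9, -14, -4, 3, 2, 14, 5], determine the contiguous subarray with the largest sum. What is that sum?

Using Kadane's algorithm on [-3, -9, -14, -4, 3, 2, 14, 5]:

Scanning through the array:
Position 1 (value -9): max_ending_here = -9, max_so_far = -3
Position 2 (value -14): max_ending_here = -14, max_so_far = -3
Position 3 (value -4): max_ending_here = -4, max_so_far = -3
Position 4 (value 3): max_ending_here = 3, max_so_far = 3
Position 5 (value 2): max_ending_here = 5, max_so_far = 5
Position 6 (value 14): max_ending_here = 19, max_so_far = 19
Position 7 (value 5): max_ending_here = 24, max_so_far = 24

Maximum subarray: [3, 2, 14, 5]
Maximum sum: 24

The maximum subarray is [3, 2, 14, 5] with sum 24. This subarray runs from index 4 to index 7.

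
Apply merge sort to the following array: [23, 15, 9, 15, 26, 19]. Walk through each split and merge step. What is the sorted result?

Merge sort trace:

Split: [23, 15, 9, 15, 26, 19] -> [23, 15, 9] and [15, 26, 19]
  Split: [23, 15, 9] -> [23] and [15, 9]
    Split: [15, 9] -> [15] and [9]
    Merge: [15] + [9] -> [9, 15]
  Merge: [23] + [9, 15] -> [9, 15, 23]
  Split: [15, 26, 19] -> [15] and [26, 19]
    Split: [26, 19] -> [26] and [19]
    Merge: [26] + [19] -> [19, 26]
  Merge: [15] + [19, 26] -> [15, 19, 26]
Merge: [9, 15, 23] + [15, 19, 26] -> [9, 15, 15, 19, 23, 26]

Final sorted array: [9, 15, 15, 19, 23, 26]

The merge sort proceeds by recursively splitting the array and merging sorted halves.
After all merges, the sorted array is [9, 15, 15, 19, 23, 26].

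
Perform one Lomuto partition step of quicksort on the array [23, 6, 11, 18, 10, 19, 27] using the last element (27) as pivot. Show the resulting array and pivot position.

Lomuto partition with pivot = 27:

Initial array: [23, 6, 11, 18, 10, 19, 27]

arr[0]=23 <= 27: swap with position 0, array becomes [23, 6, 11, 18, 10, 19, 27]
arr[1]=6 <= 27: swap with position 1, array becomes [23, 6, 11, 18, 10, 19, 27]
arr[2]=11 <= 27: swap with position 2, array becomes [23, 6, 11, 18, 10, 19, 27]
arr[3]=18 <= 27: swap with position 3, array becomes [23, 6, 11, 18, 10, 19, 27]
arr[4]=10 <= 27: swap with position 4, array becomes [23, 6, 11, 18, 10, 19, 27]
arr[5]=19 <= 27: swap with position 5, array becomes [23, 6, 11, 18, 10, 19, 27]

Place pivot at position 6: [23, 6, 11, 18, 10, 19, 27]
Pivot position: 6

After partitioning with pivot 27, the array becomes [23, 6, 11, 18, 10, 19, 27]. The pivot is placed at index 6. All elements to the left of the pivot are <= 27, and all elements to the right are > 27.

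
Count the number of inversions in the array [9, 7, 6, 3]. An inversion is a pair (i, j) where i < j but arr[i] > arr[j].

Finding inversions in [9, 7, 6, 3]:

(0, 1): arr[0]=9 > arr[1]=7
(0, 2): arr[0]=9 > arr[2]=6
(0, 3): arr[0]=9 > arr[3]=3
(1, 2): arr[1]=7 > arr[2]=6
(1, 3): arr[1]=7 > arr[3]=3
(2, 3): arr[2]=6 > arr[3]=3

Total inversions: 6

The array has 6 inversion(s): (0,1), (0,2), (0,3), (1,2), (1,3), (2,3). Each pair (i,j) satisfies i < j and arr[i] > arr[j].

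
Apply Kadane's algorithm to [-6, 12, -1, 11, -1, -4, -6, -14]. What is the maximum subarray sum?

Using Kadane's algorithm on [-6, 12, -1, 11, -1, -4, -6, -14]:

Scanning through the array:
Position 1 (value 12): max_ending_here = 12, max_so_far = 12
Position 2 (value -1): max_ending_here = 11, max_so_far = 12
Position 3 (value 11): max_ending_here = 22, max_so_far = 22
Position 4 (value -1): max_ending_here = 21, max_so_far = 22
Position 5 (value -4): max_ending_here = 17, max_so_far = 22
Position 6 (value -6): max_ending_here = 11, max_so_far = 22
Position 7 (value -14): max_ending_here = -3, max_so_far = 22

Maximum subarray: [12, -1, 11]
Maximum sum: 22

The maximum subarray is [12, -1, 11] with sum 22. This subarray runs from index 1 to index 3.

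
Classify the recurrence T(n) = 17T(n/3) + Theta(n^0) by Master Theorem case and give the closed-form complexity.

Master Theorem for T(n) = 17T(n/3) + O(n^0):

a = 17, b = 3, c = 0
log_b(a) = log_3(17) = 2.5789

Case 1: c = 0 < log_3(17) = 2.5789
T(n) = O(n^(log_3 17))

For T(n) = 17T(n/3) + O(n^0): log_3(17) = 2.5789. This is Case 1 of the Master Theorem (c < log_b(a), work dominated by leaves), giving O(n^(log_3 17)).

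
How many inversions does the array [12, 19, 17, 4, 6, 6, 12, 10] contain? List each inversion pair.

Finding inversions in [12, 19, 17, 4, 6, 6, 12, 10]:

(0, 3): arr[0]=12 > arr[3]=4
(0, 4): arr[0]=12 > arr[4]=6
(0, 5): arr[0]=12 > arr[5]=6
(0, 7): arr[0]=12 > arr[7]=10
(1, 2): arr[1]=19 > arr[2]=17
(1, 3): arr[1]=19 > arr[3]=4
(1, 4): arr[1]=19 > arr[4]=6
(1, 5): arr[1]=19 > arr[5]=6
(1, 6): arr[1]=19 > arr[6]=12
(1, 7): arr[1]=19 > arr[7]=10
(2, 3): arr[2]=17 > arr[3]=4
(2, 4): arr[2]=17 > arr[4]=6
(2, 5): arr[2]=17 > arr[5]=6
(2, 6): arr[2]=17 > arr[6]=12
(2, 7): arr[2]=17 > arr[7]=10
(6, 7): arr[6]=12 > arr[7]=10

Total inversions: 16

The array has 16 inversion(s): (0,3), (0,4), (0,5), (0,7), (1,2), (1,3), (1,4), (1,5), (1,6), (1,7), (2,3), (2,4), (2,5), (2,6), (2,7), (6,7). Each pair (i,j) satisfies i < j and arr[i] > arr[j].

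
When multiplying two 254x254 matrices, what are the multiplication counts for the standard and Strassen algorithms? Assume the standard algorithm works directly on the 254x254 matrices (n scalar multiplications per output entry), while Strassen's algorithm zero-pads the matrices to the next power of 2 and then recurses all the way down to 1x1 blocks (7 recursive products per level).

Matrix multiplication for 254x254 matrices:

Strassen's algorithm requires power-of-2 dimensions. Pad 254x254 to 256x256 (next power of 2).

Standard algorithm: 254^3 = 16387064 multiplications
Strassen's algorithm: 7^(log2(256)) = 7^8 = 5764801 multiplications
Savings: 16387064 - 5764801 = 10622263 multiplications

Standard: 16387064 multiplications (254^3). Strassen: 5764801 multiplications (7^8, after padding to 256x256). Strassen reduces 8 recursive multiplications to 7 at each level.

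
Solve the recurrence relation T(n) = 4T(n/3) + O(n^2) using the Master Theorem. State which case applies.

Master Theorem for T(n) = 4T(n/3) + O(n^2):

a = 4, b = 3, c = 2
log_b(a) = log_3(4) = 1.2619

Case 3: c = 2 > log_3(4) = 1.2619
T(n) = O(n^2) = O(n^2)

For T(n) = 4T(n/3) + O(n^2): log_3(4) = 1.2619. This is Case 3 of the Master Theorem (c > log_b(a), work dominated by root), giving O(n^2).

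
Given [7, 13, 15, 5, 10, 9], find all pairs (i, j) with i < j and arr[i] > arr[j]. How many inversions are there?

Finding inversions in [7, 13, 15, 5, 10, 9]:

(0, 3): arr[0]=7 > arr[3]=5
(1, 3): arr[1]=13 > arr[3]=5
(1, 4): arr[1]=13 > arr[4]=10
(1, 5): arr[1]=13 > arr[5]=9
(2, 3): arr[2]=15 > arr[3]=5
(2, 4): arr[2]=15 > arr[4]=10
(2, 5): arr[2]=15 > arr[5]=9
(4, 5): arr[4]=10 > arr[5]=9

Total inversions: 8

The array has 8 inversion(s): (0,3), (1,3), (1,4), (1,5), (2,3), (2,4), (2,5), (4,5). Each pair (i,j) satisfies i < j and arr[i] > arr[j].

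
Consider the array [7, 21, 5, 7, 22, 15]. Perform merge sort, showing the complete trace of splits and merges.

Merge sort trace:

Split: [7, 21, 5, 7, 22, 15] -> [7, 21, 5] and [7, 22, 15]
  Split: [7, 21, 5] -> [7] and [21, 5]
    Split: [21, 5] -> [21] and [5]
    Merge: [21] + [5] -> [5, 21]
  Merge: [7] + [5, 21] -> [5, 7, 21]
  Split: [7, 22, 15] -> [7] and [22, 15]
    Split: [22, 15] -> [22] and [15]
    Merge: [22] + [15] -> [15, 22]
  Merge: [7] + [15, 22] -> [7, 15, 22]
Merge: [5, 7, 21] + [7, 15, 22] -> [5, 7, 7, 15, 21, 22]

Final sorted array: [5, 7, 7, 15, 21, 22]

The merge sort proceeds by recursively splitting the array and merging sorted halves.
After all merges, the sorted array is [5, 7, 7, 15, 21, 22].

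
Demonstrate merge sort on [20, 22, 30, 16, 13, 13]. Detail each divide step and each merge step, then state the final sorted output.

Merge sort trace:

Split: [20, 22, 30, 16, 13, 13] -> [20, 22, 30] and [16, 13, 13]
  Split: [20, 22, 30] -> [20] and [22, 30]
    Split: [22, 30] -> [22] and [30]
    Merge: [22] + [30] -> [22, 30]
  Merge: [20] + [22, 30] -> [20, 22, 30]
  Split: [16, 13, 13] -> [16] and [13, 13]
    Split: [13, 13] -> [13] and [13]
    Merge: [13] + [13] -> [13, 13]
  Merge: [16] + [13, 13] -> [13, 13, 16]
Merge: [20, 22, 30] + [13, 13, 16] -> [13, 13, 16, 20, 22, 30]

Final sorted array: [13, 13, 16, 20, 22, 30]

The merge sort proceeds by recursively splitting the array and merging sorted halves.
After all merges, the sorted array is [13, 13, 16, 20, 22, 30].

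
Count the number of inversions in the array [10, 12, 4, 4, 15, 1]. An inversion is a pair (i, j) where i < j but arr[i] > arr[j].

Finding inversions in [10, 12, 4, 4, 15, 1]:

(0, 2): arr[0]=10 > arr[2]=4
(0, 3): arr[0]=10 > arr[3]=4
(0, 5): arr[0]=10 > arr[5]=1
(1, 2): arr[1]=12 > arr[2]=4
(1, 3): arr[1]=12 > arr[3]=4
(1, 5): arr[1]=12 > arr[5]=1
(2, 5): arr[2]=4 > arr[5]=1
(3, 5): arr[3]=4 > arr[5]=1
(4, 5): arr[4]=15 > arr[5]=1

Total inversions: 9

The array has 9 inversion(s): (0,2), (0,3), (0,5), (1,2), (1,3), (1,5), (2,5), (3,5), (4,5). Each pair (i,j) satisfies i < j and arr[i] > arr[j].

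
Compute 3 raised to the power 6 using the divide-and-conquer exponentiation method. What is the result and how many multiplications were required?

Computing 3^6 by squaring (build up from 3^1; each line after the first costs one multiplication):

3^1 = 3
3^2 = (3^1)^2 = 3^2 = 9
3^3 = 3 * 3^2 = 3 * 9 = 27
3^6 = (3^3)^2 = 27^2 = 729

Result: 729
Multiplications needed: 3 (3 lines after 3^1)

3^6 = 729. Using exponentiation by squaring, this requires 3 multiplications. The key idea: if the exponent is even, square the half-power; if odd, multiply by the base once.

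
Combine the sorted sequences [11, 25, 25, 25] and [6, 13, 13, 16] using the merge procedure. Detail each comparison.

Merging process:

Compare 11 vs 6: take 6 from right. Merged: [6]
Compare 11 vs 13: take 11 from left. Merged: [6, 11]
Compare 25 vs 13: take 13 from right. Merged: [6, 11, 13]
Compare 25 vs 13: take 13 from right. Merged: [6, 11, 13, 13]
Compare 25 vs 16: take 16 from right. Merged: [6, 11, 13, 13, 16]
Append remaining from left: [25, 25, 25]. Merged: [6, 11, 13, 13, 16, 25, 25, 25]

Final merged array: [6, 11, 13, 13, 16, 25, 25, 25]
Total comparisons: 5

The merged array is [6, 11, 13, 13, 16, 25, 25, 25], requiring 5 comparisons. The merge step runs in O(n) time where n is the total number of elements.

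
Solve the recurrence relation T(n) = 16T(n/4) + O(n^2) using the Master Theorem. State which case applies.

Master Theorem for T(n) = 16T(n/4) + O(n^2):

a = 16, b = 4, c = 2
log_b(a) = log_4(16) = 2.0000

Case 2: c = 2 = log_4(16) = 2.0000
T(n) = O(n^2 log n) = O(n^2 log n)

For T(n) = 16T(n/4) + O(n^2): log_4(16) = 2.0000. This is Case 2 of the Master Theorem (c = log_b(a), equal work at all levels), giving O(n^2 log n).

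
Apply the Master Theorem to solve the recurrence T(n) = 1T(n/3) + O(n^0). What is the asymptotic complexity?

Master Theorem for T(n) = 1T(n/3) + O(n^0):

a = 1, b = 3, c = 0
log_b(a) = log_3(1) = 0.0000

Case 2: c = 0 = log_3(1) = 0.0000
T(n) = O(n^0 log n) = O(log n)

For T(n) = 1T(n/3) + O(n^0): log_3(1) = 0.0000. This is Case 2 of the Master Theorem (c = log_b(a), equal work at all levels), giving O(log n).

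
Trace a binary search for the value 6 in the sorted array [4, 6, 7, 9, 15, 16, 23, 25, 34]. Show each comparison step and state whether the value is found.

Binary search for 6 in [4, 6, 7, 9, 15, 16, 23, 25, 34]:

lo=0, hi=8, mid=4, arr[mid]=15 -> 15 > 6, search left half
lo=0, hi=3, mid=1, arr[mid]=6 -> Found target at index 1!

Binary search finds 6 at index 1 after 2 comparisons. The search repeatedly halves the search space by comparing with the middle element.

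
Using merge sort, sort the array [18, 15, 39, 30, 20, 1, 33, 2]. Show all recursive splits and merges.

Merge sort trace:

Split: [18, 15, 39, 30, 20, 1, 33, 2] -> [18, 15, 39, 30] and [20, 1, 33, 2]
  Split: [18, 15, 39, 30] -> [18, 15] and [39, 30]
    Split: [18, 15] -> [18] and [15]
    Merge: [18] + [15] -> [15, 18]
    Split: [39, 30] -> [39] and [30]
    Merge: [39] + [30] -> [30, 39]
  Merge: [15, 18] + [30, 39] -> [15, 18, 30, 39]
  Split: [20, 1, 33, 2] -> [20, 1] and [33, 2]
    Split: [20, 1] -> [20] and [1]
    Merge: [20] + [1] -> [1, 20]
    Split: [33, 2] -> [33] and [2]
    Merge: [33] + [2] -> [2, 33]
  Merge: [1, 20] + [2, 33] -> [1, 2, 20, 33]
Merge: [15, 18, 30, 39] + [1, 2, 20, 33] -> [1, 2, 15, 18, 20, 30, 33, 39]

Final sorted array: [1, 2, 15, 18, 20, 30, 33, 39]

The merge sort proceeds by recursively splitting the array and merging sorted halves.
After all merges, the sorted array is [1, 2, 15, 18, 20, 30, 33, 39].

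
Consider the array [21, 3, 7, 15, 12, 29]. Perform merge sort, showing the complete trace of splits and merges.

Merge sort trace:

Split: [21, 3, 7, 15, 12, 29] -> [21, 3, 7] and [15, 12, 29]
  Split: [21, 3, 7] -> [21] and [3, 7]
    Split: [3, 7] -> [3] and [7]
    Merge: [3] + [7] -> [3, 7]
  Merge: [21] + [3, 7] -> [3, 7, 21]
  Split: [15, 12, 29] -> [15] and [12, 29]
    Split: [12, 29] -> [12] and [29]
    Merge: [12] + [29] -> [12, 29]
  Merge: [15] + [12, 29] -> [12, 15, 29]
Merge: [3, 7, 21] + [12, 15, 29] -> [3, 7, 12, 15, 21, 29]

Final sorted array: [3, 7, 12, 15, 21, 29]

The merge sort proceeds by recursively splitting the array and merging sorted halves.
After all merges, the sorted array is [3, 7, 12, 15, 21, 29].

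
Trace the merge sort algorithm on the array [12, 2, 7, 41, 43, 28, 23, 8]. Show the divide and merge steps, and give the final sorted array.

Merge sort trace:

Split: [12, 2, 7, 41, 43, 28, 23, 8] -> [12, 2, 7, 41] and [43, 28, 23, 8]
  Split: [12, 2, 7, 41] -> [12, 2] and [7, 41]
    Split: [12, 2] -> [12] and [2]
    Merge: [12] + [2] -> [2, 12]
    Split: [7, 41] -> [7] and [41]
    Merge: [7] + [41] -> [7, 41]
  Merge: [2, 12] + [7, 41] -> [2, 7, 12, 41]
  Split: [43, 28, 23, 8] -> [43, 28] and [23, 8]
    Split: [43, 28] -> [43] and [28]
    Merge: [43] + [28] -> [28, 43]
    Split: [23, 8] -> [23] and [8]
    Merge: [23] + [8] -> [8, 23]
  Merge: [28, 43] + [8, 23] -> [8, 23, 28, 43]
Merge: [2, 7, 12, 41] + [8, 23, 28, 43] -> [2, 7, 8, 12, 23, 28, 41, 43]

Final sorted array: [2, 7, 8, 12, 23, 28, 41, 43]

The merge sort proceeds by recursively splitting the array and merging sorted halves.
After all merges, the sorted array is [2, 7, 8, 12, 23, 28, 41, 43].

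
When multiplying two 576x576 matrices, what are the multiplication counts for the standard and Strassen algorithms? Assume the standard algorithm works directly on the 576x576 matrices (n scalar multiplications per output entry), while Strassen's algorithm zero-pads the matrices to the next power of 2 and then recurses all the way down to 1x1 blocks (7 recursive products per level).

Matrix multiplication for 576x576 matrices:

Strassen's algorithm requires power-of-2 dimensions. Pad 576x576 to 1024x1024 (next power of 2).

Standard algorithm: 576^3 = 191102976 multiplications
Strassen's algorithm: 7^(log2(1024)) = 7^10 = 282475249 multiplications
Difference: 191102976 - 282475249 = -91372273 (Strassen uses MORE here due to padding overhead — for small or just-over-power-of-2 n, padding can outweigh the per-level savings)

Standard: 191102976 multiplications (576^3). Strassen: 282475249 multiplications (7^10, after padding to 1024x1024). Strassen reduces 8 recursive multiplications to 7 at each level.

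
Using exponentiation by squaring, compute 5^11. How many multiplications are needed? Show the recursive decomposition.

Computing 5^11 by squaring (build up from 5^1; each line after the first costs one multiplication):

5^1 = 5
5^2 = (5^1)^2 = 5^2 = 25
5^4 = (5^2)^2 = 25^2 = 625
5^5 = 5 * 5^4 = 5 * 625 = 3125
5^10 = (5^5)^2 = 3125^2 = 9765625
5^11 = 5 * 5^10 = 5 * 9765625 = 48828125

Result: 48828125
Multiplications needed: 5 (5 lines after 5^1)

5^11 = 48828125. Using exponentiation by squaring, this requires 5 multiplications. The key idea: if the exponent is even, square the half-power; if odd, multiply by the base once.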